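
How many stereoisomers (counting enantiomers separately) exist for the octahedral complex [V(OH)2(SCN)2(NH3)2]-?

Working through the distinct placements yields 5 geometric isomers: OH trans, SCN trans, NH3 trans; OH cis, SCN cis, NH3 trans; OH cis, SCN trans, NH3 cis; OH cis, SCN cis, NH3 cis (chiral); OH trans, SCN cis, NH3 cis.
One of these lacks any improper symmetry element and so occurs as an enantiomeric pair, giving 5 + 1 = 6 stereoisomers in total.

6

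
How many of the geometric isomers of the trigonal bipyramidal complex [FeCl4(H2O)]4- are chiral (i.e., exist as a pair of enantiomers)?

A trigonal bipyramid has two axial and three equatorial sites, which are chemically inequivalent.
The distinct arrangements are (2 in all): H2O equatorial; H2O axial.
Each arrangement has an internal mirror plane or centre of symmetry, so none is chiral.

0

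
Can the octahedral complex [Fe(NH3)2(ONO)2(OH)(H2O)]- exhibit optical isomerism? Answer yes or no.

yes

There are 6 geometric isomers: NH3 cis, ONO trans; NH3 cis, ONO cis (3 arrangements, 2 chiral); NH3 trans, ONO trans; NH3 trans, ONO cis.
Of these, 2 lack any improper symmetry element and so occur as enantiomeric pairs, giving 6 + 2 = 8 stereoisomers in total.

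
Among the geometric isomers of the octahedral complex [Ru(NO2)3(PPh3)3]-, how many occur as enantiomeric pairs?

The six octahedral sites form three mutually perpendicular trans pairs.
Systematic placement gives 2 geometric isomers: NO2 mer; NO2 fac.
Each arrangement has an internal mirror plane or centre of symmetry, so none is chiral.

0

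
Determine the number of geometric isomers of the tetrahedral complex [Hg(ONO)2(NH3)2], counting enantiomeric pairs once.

Only one geometric arrangement is possible.

1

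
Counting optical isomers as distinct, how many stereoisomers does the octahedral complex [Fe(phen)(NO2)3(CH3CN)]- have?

An octahedron has six vertices in three trans pairs; every non-trans pair is cis.
Each phen is bidentate and must span two cis positions.
Systematic placement gives 2 geometric isomers: NO2 fac; NO2 mer.
Each arrangement has an internal mirror plane or centre of symmetry, so none is chiral.

2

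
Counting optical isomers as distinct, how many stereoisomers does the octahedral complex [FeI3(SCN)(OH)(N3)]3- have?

The six octahedral sites form three mutually perpendicular trans pairs.
Systematic placement gives 4 geometric isomers: I mer (3 arrangements); I fac (chiral).
One of these lacks any improper symmetry element and so occurs as an enantiomeric pair, giving 4 + 1 = 5 stereoisomers in total.

5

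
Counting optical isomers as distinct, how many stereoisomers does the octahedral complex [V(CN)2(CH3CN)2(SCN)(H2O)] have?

8

The six octahedral sites form three mutually perpendicular trans pairs.
There are 6 geometric isomers: CN trans, CH3CN trans; CN cis, CH3CN trans; CN cis, CH3CN cis (3 arrangements, 2 chiral); CN trans, CH3CN cis.
Of these, 2 lack any improper symmetry element and so occur as enantiomeric pairs, giving 6 + 2 = 8 stereoisomers in total.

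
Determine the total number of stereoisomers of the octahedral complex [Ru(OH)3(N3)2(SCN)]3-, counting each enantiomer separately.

3

Systematic placement gives 3 geometric isomers: OH mer, N3 trans; OH fac, N3 cis; OH mer, N3 cis.
Each arrangement has an internal mirror plane or centre of symmetry, so none is chiral.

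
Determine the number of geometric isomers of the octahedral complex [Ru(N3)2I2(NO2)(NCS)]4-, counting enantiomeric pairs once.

6

An octahedron has six vertices in three trans pairs; every non-trans pair is cis.
Systematic placement gives 6 geometric isomers: N3 trans, I trans; N3 cis, I trans; N3 cis, I cis (3 arrangements, 2 chiral); N3 trans, I cis.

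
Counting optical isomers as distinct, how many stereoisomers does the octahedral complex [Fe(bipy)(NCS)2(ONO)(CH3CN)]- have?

An octahedron has six vertices in three trans pairs; every non-trans pair is cis.
Each bipy is bidentate and must span two cis positions.
The distinct arrangements are (4 in all): NCS cis (3 arrangements, 2 chiral); NCS trans.
Of these, 2 lack any improper symmetry element and so occur as enantiomeric pairs, giving 4 + 2 = 6 stereoisomers in total.

6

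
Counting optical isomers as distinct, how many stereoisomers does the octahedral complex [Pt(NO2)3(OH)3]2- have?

An octahedron has six vertices in three trans pairs; every non-trans pair is cis.
Working through the distinct placements yields 2 geometric isomers: NO2 mer; NO2 fac.
Each arrangement has an internal mirror plane or centre of symmetry, so none is chiral.

2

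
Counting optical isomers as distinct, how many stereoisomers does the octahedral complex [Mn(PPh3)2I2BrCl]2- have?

8

The distinct arrangements are (6 in all): PPh3 trans, I trans; PPh3 cis, I cis (3 arrangements, 2 chiral); PPh3 trans, I cis; PPh3 cis, I trans.
Of these, 2 lack any improper symmetry element and so occur as enantiomeric pairs, giving 6 + 2 = 8 stereoisomers in total.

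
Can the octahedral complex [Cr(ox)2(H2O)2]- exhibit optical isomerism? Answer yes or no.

The six octahedral sites form three mutually perpendicular trans pairs.
Each ox is bidentate and must span two cis positions.
Working through the distinct placements yields 2 geometric isomers: H2O trans; H2O cis (chiral).
One of these lacks any improper symmetry element and so occurs as an enantiomeric pair, giving 2 + 1 = 3 stereoisomers in total.

yes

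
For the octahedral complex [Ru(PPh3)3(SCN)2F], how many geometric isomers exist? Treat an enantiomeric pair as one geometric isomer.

3

The six octahedral sites form three mutually perpendicular trans pairs.
Systematic placement gives 3 geometric isomers: PPh3 mer, SCN trans; PPh3 fac, SCN cis; PPh3 mer, SCN cis.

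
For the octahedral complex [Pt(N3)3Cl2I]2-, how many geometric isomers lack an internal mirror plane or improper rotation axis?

0

Working through the distinct placements yields 3 geometric isomers: N3 mer, Cl trans; N3 mer, Cl cis; N3 fac, Cl cis.
Each arrangement has an internal mirror plane or centre of symmetry, so none is chiral.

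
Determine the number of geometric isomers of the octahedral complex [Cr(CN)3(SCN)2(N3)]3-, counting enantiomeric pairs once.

Working through the distinct placements yields 3 geometric isomers: CN mer, SCN trans; CN mer, SCN cis; CN fac, SCN cis.

3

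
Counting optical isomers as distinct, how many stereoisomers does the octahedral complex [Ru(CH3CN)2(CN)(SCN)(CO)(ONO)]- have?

15

Placing the ligands in turn and identifying arrangements related by rotation or reflection leaves 9 distinct geometric isomers.
Of these, 6 lack any improper symmetry element and so occur as enantiomeric pairs, giving 9 + 6 = 15 stereoisomers in total.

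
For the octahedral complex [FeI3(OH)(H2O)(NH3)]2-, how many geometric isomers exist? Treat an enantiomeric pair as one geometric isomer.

4

Working through the distinct placements yields 4 geometric isomers: I mer (3 arrangements); I fac (chiral).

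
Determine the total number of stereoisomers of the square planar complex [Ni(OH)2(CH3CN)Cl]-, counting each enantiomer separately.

2

A square has two trans pairs of vertices; adjacent vertices are cis.
Working through the distinct placements yields 2 geometric isomers: OH cis; OH trans.
Each arrangement has an internal mirror plane or centre of symmetry, so none is chiral.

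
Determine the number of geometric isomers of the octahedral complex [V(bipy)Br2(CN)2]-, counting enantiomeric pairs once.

3

In an octahedral complex each vertex has one trans partner and four cis neighbours.
Each bipy is bidentate and must span two cis positions.
Working through the distinct placements yields 3 geometric isomers: Br trans, CN cis; Br cis, CN cis (chiral); Br cis, CN trans.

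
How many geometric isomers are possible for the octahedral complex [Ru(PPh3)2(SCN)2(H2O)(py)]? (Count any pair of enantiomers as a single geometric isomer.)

The six octahedral sites form three mutually perpendicular trans pairs.
There are 6 geometric isomers: PPh3 cis, SCN cis (3 arrangements, 2 chiral); PPh3 cis, SCN trans; PPh3 trans, SCN cis; PPh3 trans, SCN trans.

6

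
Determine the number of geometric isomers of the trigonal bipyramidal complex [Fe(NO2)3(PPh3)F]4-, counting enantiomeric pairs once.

Systematic placement gives 4 geometric isomers: PPh3 equatorial, F axial; PPh3 axial, F axial; PPh3 equatorial, F equatorial; PPh3 axial, F equatorial.

4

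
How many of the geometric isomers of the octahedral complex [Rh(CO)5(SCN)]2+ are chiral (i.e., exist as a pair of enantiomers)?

In an octahedral complex each vertex has one trans partner and four cis neighbours.
Only one geometric arrangement is possible.

0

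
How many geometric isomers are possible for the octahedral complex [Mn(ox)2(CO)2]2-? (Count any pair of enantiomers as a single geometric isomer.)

2

The six octahedral sites form three mutually perpendicular trans pairs.
Each ox is bidentate and must span two cis positions.
Systematic placement gives 2 geometric isomers: CO trans; CO cis (chiral).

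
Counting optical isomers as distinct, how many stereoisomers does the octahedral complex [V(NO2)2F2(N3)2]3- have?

6

The distinct arrangements are (5 in all): NO2 trans, F trans, N3 trans; NO2 cis, F trans, N3 cis; NO2 trans, F cis, N3 cis; NO2 cis, F cis, N3 cis (chiral); NO2 cis, F cis, N3 trans.
One of these lacks any improper symmetry element and so occurs as an enantiomeric pair, giving 5 + 1 = 6 stereoisomers in total.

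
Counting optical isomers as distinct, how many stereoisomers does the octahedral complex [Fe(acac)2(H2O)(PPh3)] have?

3

In an octahedral complex each vertex has one trans partner and four cis neighbours.
Each acac is bidentate and must span two cis positions.
The distinct arrangements are (2 in all): H2O and PPh3 mutually trans; H2O and PPh3 mutually cis (chiral).
One of these lacks any improper symmetry element and so occurs as an enantiomeric pair, giving 2 + 1 = 3 stereoisomers in total.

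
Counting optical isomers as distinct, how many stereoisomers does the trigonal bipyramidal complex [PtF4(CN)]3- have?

In a trigonal bipyramid the two axial positions differ from the three equatorial ones.
Systematic placement gives 2 geometric isomers: CN axial; CN equatorial.
Each arrangement has an internal mirror plane or centre of symmetry, so none is chiral.

2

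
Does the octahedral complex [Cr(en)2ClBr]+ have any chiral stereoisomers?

In an octahedral complex each vertex has one trans partner and four cis neighbours.
Each en is bidentate and must span two cis positions.
Working through the distinct placements yields 2 geometric isomers: Cl and Br mutually trans; Cl and Br mutually cis (chiral).
One of these lacks any improper symmetry element and so occurs as an enantiomeric pair, giving 2 + 1 = 3 stereoisomers in total.

yes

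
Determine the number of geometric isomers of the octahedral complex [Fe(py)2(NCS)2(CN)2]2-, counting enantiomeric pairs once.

The six octahedral sites form three mutually perpendicular trans pairs.
Systematic placement gives 5 geometric isomers: py trans, NCS trans, CN trans; py cis, NCS cis, CN trans; py trans, NCS cis, CN cis; py cis, NCS cis, CN cis (chiral); py cis, NCS trans, CN cis.

5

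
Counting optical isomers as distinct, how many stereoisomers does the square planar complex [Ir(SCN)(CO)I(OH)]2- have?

A square has two trans pairs of vertices; adjacent vertices are cis.
Systematic placement gives 3 geometric isomers: (CO/OH trans, I/SCN trans); (CO/SCN trans, I/OH trans); (CO/I trans, OH/SCN trans).
Each arrangement has an internal mirror plane or centre of symmetry, so none is chiral.

3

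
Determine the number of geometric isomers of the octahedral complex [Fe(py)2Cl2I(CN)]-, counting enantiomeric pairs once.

6

An octahedron has six vertices in three trans pairs; every non-trans pair is cis.
The distinct arrangements are (6 in all): py trans, Cl cis; py cis, Cl cis (3 arrangements, 2 chiral); py trans, Cl trans; py cis, Cl trans.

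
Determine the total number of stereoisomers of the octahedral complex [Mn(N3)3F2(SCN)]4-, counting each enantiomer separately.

3

An octahedron has six vertices in three trans pairs; every non-trans pair is cis.
The distinct arrangements are (3 in all): N3 mer, F trans; N3 fac, F cis; N3 mer, F cis.
Each arrangement has an internal mirror plane or centre of symmetry, so none is chiral.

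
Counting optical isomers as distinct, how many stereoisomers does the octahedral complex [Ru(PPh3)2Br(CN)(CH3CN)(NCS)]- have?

15

Placing the ligands in turn and identifying arrangements related by rotation or reflection leaves 9 distinct geometric isomers.
Of these, 6 lack any improper symmetry element and so occur as enantiomeric pairs, giving 9 + 6 = 15 stereoisomers in total.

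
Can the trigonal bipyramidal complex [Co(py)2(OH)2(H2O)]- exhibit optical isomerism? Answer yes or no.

Exhaustive case analysis gives 5 geometric isomers.
One of these lacks any improper symmetry element and so occurs as an enantiomeric pair, giving 5 + 1 = 6 stereoisomers in total.

yes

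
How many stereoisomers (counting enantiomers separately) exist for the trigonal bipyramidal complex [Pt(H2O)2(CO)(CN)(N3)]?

Systematic enumeration (placing each ligand type in turn and discarding arrangements equivalent by rotation or reflection) gives 7 geometric isomers.
Of these, 3 lack any improper symmetry element and so occur as enantiomeric pairs, giving 7 + 3 = 10 stereoisomers in total.

10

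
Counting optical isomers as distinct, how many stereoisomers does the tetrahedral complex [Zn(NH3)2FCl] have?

1

Only one geometric arrangement is possible.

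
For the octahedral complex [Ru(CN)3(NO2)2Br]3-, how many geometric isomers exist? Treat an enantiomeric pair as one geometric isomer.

3

An octahedron has six vertices in three trans pairs; every non-trans pair is cis.
The distinct arrangements are (3 in all): CN mer, NO2 trans; CN fac, NO2 cis; CN mer, NO2 cis.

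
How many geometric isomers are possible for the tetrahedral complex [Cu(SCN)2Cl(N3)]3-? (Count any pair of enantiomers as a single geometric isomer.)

All four vertices of a tetrahedron are equivalent and mutually adjacent, so cis/trans isomerism cannot arise.
Only one geometric arrangement is possible.

1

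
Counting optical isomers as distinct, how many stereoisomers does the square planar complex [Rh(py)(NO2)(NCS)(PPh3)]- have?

3

The distinct arrangements are (3 in all): (NCS/PPh3 trans, NO2/py trans); (NCS/py trans, NO2/PPh3 trans); (NCS/NO2 trans, PPh3/py trans).
Each arrangement has an internal mirror plane or centre of symmetry, so none is chiral.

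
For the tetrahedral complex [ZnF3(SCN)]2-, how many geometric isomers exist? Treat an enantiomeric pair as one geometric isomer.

Only one geometric arrangement is possible.

1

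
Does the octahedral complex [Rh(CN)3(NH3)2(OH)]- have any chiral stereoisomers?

no

An octahedron has six vertices in three trans pairs; every non-trans pair is cis.
Systematic placement gives 3 geometric isomers: CN mer, NH3 cis; CN mer, NH3 trans; CN fac, NH3 cis.
Each arrangement has an internal mirror plane or centre of symmetry, so none is chiral.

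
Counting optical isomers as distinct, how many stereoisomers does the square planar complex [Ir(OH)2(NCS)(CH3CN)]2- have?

There are 2 geometric isomers: OH cis; OH trans.
Each arrangement has an internal mirror plane or centre of symmetry, so none is chiral.

2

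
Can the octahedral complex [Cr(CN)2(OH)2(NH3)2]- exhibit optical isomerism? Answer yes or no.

Working through the distinct placements yields 5 geometric isomers: CN trans, OH trans, NH3 trans; CN trans, OH cis, NH3 cis; CN cis, OH trans, NH3 cis; CN cis, OH cis, NH3 cis (chiral); CN cis, OH cis, NH3 trans.
One of these lacks any improper symmetry element and so occurs as an enantiomeric pair, giving 5 + 1 = 6 stereoisomers in total.

yes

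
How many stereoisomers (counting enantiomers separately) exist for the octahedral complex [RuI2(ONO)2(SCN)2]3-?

6

The six octahedral sites form three mutually perpendicular trans pairs.
There are 5 geometric isomers: I trans, ONO trans, SCN trans; I trans, ONO cis, SCN cis; I cis, ONO cis, SCN trans; I cis, ONO cis, SCN cis (chiral); I cis, ONO trans, SCN cis.
One of these lacks any improper symmetry element and so occurs as an enantiomeric pair, giving 5 + 1 = 6 stereoisomers in total.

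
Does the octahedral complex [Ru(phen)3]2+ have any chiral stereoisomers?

The six octahedral sites form three mutually perpendicular trans pairs.
Each phen is bidentate and must span two cis positions.
Only one geometric arrangement is possible; it has no improper symmetry element, so it exists as a pair of enantiomers (2 stereoisomers).

yes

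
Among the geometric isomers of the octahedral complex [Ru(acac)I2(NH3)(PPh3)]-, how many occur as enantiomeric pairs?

2

The six octahedral sites form three mutually perpendicular trans pairs.
Each acac is bidentate and must span two cis positions.
Working through the distinct placements yields 4 geometric isomers: I trans; I cis (3 arrangements, 2 chiral).
Of these, 2 lack any improper symmetry element and so occur as enantiomeric pairs, giving 4 + 2 = 6 stereoisomers in total.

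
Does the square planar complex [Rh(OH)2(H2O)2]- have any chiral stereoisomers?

A square has two trans pairs of vertices; adjacent vertices are cis.
Working through the distinct placements yields 2 geometric isomers: OH cis; OH trans.
Each arrangement has an internal mirror plane or centre of symmetry, so none is chiral.

no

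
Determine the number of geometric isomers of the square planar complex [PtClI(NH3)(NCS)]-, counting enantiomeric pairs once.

3

In a square planar complex each vertex has one trans partner and two cis neighbours.
Working through the distinct placements yields 3 geometric isomers: (Cl/NCS trans, I/NH3 trans); (Cl/NH3 trans, I/NCS trans); (Cl/I trans, NCS/NH3 trans).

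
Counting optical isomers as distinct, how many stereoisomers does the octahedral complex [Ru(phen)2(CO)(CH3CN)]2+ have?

3

Each phen is bidentate and must span two cis positions.
Systematic placement gives 2 geometric isomers: CO and CH3CN mutually trans; CO and CH3CN mutually cis (chiral).
One of these lacks any improper symmetry element and so occurs as an enantiomeric pair, giving 2 + 1 = 3 stereoisomers in total.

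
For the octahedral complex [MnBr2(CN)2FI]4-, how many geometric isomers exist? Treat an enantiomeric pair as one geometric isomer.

6

In an octahedral complex each vertex has one trans partner and four cis neighbours.
Systematic placement gives 6 geometric isomers: Br trans, CN trans; Br trans, CN cis; Br cis, CN cis (3 arrangements, 2 chiral); Br cis, CN trans.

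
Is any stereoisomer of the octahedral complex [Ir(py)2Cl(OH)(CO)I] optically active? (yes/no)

Systematic enumeration (placing each ligand type in turn and discarding arrangements equivalent by rotation or reflection) gives 9 geometric isomers.
Of these, 6 lack any improper symmetry element and so occur as enantiomeric pairs, giving 9 + 6 = 15 stereoisomers in total.

yes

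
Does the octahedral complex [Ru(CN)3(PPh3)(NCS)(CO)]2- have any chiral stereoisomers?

yes

The six octahedral sites form three mutually perpendicular trans pairs.
There are 4 geometric isomers: CN mer (3 arrangements); CN fac (chiral).
One of these lacks any improper symmetry element and so occurs as an enantiomeric pair, giving 4 + 1 = 5 stereoisomers in total.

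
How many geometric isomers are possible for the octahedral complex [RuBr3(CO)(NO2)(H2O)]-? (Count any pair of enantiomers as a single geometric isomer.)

4

There are 4 geometric isomers: Br mer (3 arrangements); Br fac (chiral).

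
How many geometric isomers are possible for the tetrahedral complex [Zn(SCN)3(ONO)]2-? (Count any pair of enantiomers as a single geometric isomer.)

1

In a tetrahedral complex all four positions are equivalent and every pair of ligands is adjacent — there is no cis/trans distinction.
Only one geometric arrangement is possible.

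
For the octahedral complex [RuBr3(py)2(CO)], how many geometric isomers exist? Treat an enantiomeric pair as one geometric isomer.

In an octahedral complex each vertex has one trans partner and four cis neighbours.
The distinct arrangements are (3 in all): Br mer, py trans; Br mer, py cis; Br fac, py cis.

3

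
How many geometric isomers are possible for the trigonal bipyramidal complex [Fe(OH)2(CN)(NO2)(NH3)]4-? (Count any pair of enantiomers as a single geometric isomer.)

7

Systematic enumeration (placing each ligand type in turn and discarding arrangements equivalent by rotation or reflection) gives 7 geometric isomers.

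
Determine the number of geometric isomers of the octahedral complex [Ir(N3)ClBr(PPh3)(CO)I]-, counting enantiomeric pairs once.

15

Systematic enumeration (placing each ligand type in turn and discarding arrangements equivalent by rotation or reflection) gives 15 geometric isomers.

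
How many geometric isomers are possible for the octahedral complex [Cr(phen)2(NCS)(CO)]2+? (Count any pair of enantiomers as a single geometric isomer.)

2

In an octahedral complex each vertex has one trans partner and four cis neighbours.
Each phen is bidentate and must span two cis positions.
Working through the distinct placements yields 2 geometric isomers: NCS and CO mutually trans; NCS and CO mutually cis (chiral).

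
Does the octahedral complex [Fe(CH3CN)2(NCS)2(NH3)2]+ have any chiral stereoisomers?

yes

The distinct arrangements are (5 in all): CH3CN trans, NCS trans, NH3 trans; CH3CN trans, NCS cis, NH3 cis; CH3CN cis, NCS cis, NH3 trans; CH3CN cis, NCS cis, NH3 cis (chiral); CH3CN cis, NCS trans, NH3 cis.
One of these lacks any improper symmetry element and so occurs as an enantiomeric pair, giving 5 + 1 = 6 stereoisomers in total.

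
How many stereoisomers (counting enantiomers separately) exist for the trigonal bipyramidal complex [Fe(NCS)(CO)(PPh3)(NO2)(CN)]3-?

20

A trigonal bipyramid has two axial and three equatorial sites, which are chemically inequivalent.
Exhaustive case analysis gives 10 geometric isomers.
Of these, 10 lack any improper symmetry element and so occur as enantiomeric pairs, giving 10 + 10 = 20 stereoisomers in total.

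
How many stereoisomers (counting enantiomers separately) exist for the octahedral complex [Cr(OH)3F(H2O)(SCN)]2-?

The six octahedral sites form three mutually perpendicular trans pairs.
There are 4 geometric isomers: OH mer (3 arrangements); OH fac (chiral).
One of these lacks any improper symmetry element and so occurs as an enantiomeric pair, giving 4 + 1 = 5 stereoisomers in total.

5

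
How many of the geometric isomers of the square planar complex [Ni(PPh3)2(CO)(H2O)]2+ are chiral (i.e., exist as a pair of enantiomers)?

In a square planar complex each vertex has one trans partner and two cis neighbours.
Working through the distinct placements yields 2 geometric isomers: PPh3 cis; PPh3 trans.
Each arrangement has an internal mirror plane or centre of symmetry, so none is chiral.

0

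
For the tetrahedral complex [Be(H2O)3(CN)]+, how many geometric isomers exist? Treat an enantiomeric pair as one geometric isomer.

1

Only one geometric arrangement is possible.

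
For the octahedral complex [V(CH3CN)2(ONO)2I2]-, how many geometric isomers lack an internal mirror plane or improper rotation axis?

1

The six octahedral sites form three mutually perpendicular trans pairs.
There are 5 geometric isomers: CH3CN trans, ONO trans, I trans; CH3CN trans, ONO cis, I cis; CH3CN cis, ONO trans, I cis; CH3CN cis, ONO cis, I cis (chiral); CH3CN cis, ONO cis, I trans.
One of these lacks any improper symmetry element and so occurs as an enantiomeric pair, giving 5 + 1 = 6 stereoisomers in total.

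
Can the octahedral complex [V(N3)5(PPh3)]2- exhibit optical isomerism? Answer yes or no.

no

An octahedron has six vertices in three trans pairs; every non-trans pair is cis.
Only one geometric arrangement is possible.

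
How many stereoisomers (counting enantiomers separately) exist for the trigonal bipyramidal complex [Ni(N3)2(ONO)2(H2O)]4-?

6

In a trigonal bipyramid the two axial positions differ from the three equatorial ones.
Systematic enumeration (placing each ligand type in turn and discarding arrangements equivalent by rotation or reflection) gives 5 geometric isomers.
One of these lacks any improper symmetry element and so occurs as an enantiomeric pair, giving 5 + 1 = 6 stereoisomers in total.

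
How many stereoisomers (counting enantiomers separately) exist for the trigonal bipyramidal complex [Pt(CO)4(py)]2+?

A trigonal bipyramid has two axial and three equatorial sites, which are chemically inequivalent.
Systematic placement gives 2 geometric isomers: py equatorial; py axial.
Each arrangement has an internal mirror plane or centre of symmetry, so none is chiral.

2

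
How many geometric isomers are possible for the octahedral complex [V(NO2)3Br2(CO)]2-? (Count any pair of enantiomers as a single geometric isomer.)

In an octahedral complex each vertex has one trans partner and four cis neighbours.
Working through the distinct placements yields 3 geometric isomers: NO2 mer, Br trans; NO2 mer, Br cis; NO2 fac, Br cis.

3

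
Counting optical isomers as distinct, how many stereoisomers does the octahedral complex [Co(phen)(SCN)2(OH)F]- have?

6

In an octahedral complex each vertex has one trans partner and four cis neighbours.
Each phen is bidentate and must span two cis positions.
Working through the distinct placements yields 4 geometric isomers: SCN cis (3 arrangements, 2 chiral); SCN trans.
Of these, 2 lack any improper symmetry element and so occur as enantiomeric pairs, giving 4 + 2 = 6 stereoisomers in total.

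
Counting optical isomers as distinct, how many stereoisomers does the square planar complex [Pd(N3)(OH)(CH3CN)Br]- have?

There are 3 geometric isomers: (Br/N3 trans, CH3CN/OH trans); (Br/OH trans, CH3CN/N3 trans); (Br/CH3CN trans, N3/OH trans).
Each arrangement has an internal mirror plane or centre of symmetry, so none is chiral.

3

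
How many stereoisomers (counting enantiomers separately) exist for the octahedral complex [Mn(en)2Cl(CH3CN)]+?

3

An octahedron has six vertices in three trans pairs; every non-trans pair is cis.
Each en is bidentate and must span two cis positions.
There are 2 geometric isomers: Cl and CH3CN mutually trans; Cl and CH3CN mutually cis (chiral).
One of these lacks any improper symmetry element and so occurs as an enantiomeric pair, giving 2 + 1 = 3 stereoisomers in total.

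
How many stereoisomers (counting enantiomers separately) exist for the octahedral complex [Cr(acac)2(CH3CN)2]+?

The six octahedral sites form three mutually perpendicular trans pairs.
Each acac is bidentate and must span two cis positions.
The distinct arrangements are (2 in all): CH3CN trans; CH3CN cis (chiral).
One of these lacks any improper symmetry element and so occurs as an enantiomeric pair, giving 2 + 1 = 3 stereoisomers in total.

3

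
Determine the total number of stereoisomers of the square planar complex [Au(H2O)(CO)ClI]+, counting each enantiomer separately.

3

A square has two trans pairs of vertices; adjacent vertices are cis.
There are 3 geometric isomers: (CO/H2O trans, Cl/I trans); (CO/I trans, Cl/H2O trans); (CO/Cl trans, H2O/I trans).
Each arrangement has an internal mirror plane or centre of symmetry, so none is chiral.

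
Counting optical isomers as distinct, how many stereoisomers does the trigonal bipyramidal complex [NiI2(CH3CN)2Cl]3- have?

6

A trigonal bipyramid has two axial and three equatorial sites, which are chemically inequivalent.
Exhaustive case analysis gives 5 geometric isomers.
One of these lacks any improper symmetry element and so occurs as an enantiomeric pair, giving 5 + 1 = 6 stereoisomers in total.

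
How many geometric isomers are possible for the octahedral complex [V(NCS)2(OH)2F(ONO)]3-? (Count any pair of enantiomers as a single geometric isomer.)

6

The six octahedral sites form three mutually perpendicular trans pairs.
Systematic placement gives 6 geometric isomers: NCS cis, OH cis (3 arrangements, 2 chiral); NCS cis, OH trans; NCS trans, OH cis; NCS trans, OH trans.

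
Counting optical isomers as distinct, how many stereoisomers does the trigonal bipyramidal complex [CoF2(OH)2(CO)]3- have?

In a trigonal bipyramid the two axial positions differ from the three equatorial ones.
Systematic enumeration (placing each ligand type in turn and discarding arrangements equivalent by rotation or reflection) gives 5 geometric isomers.
One of these lacks any improper symmetry element and so occurs as an enantiomeric pair, giving 5 + 1 = 6 stereoisomers in total.

6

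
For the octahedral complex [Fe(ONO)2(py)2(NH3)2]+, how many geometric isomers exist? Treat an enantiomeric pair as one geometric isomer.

The six octahedral sites form three mutually perpendicular trans pairs.
The distinct arrangements are (5 in all): ONO trans, py trans, NH3 trans; ONO cis, py cis, NH3 trans; ONO cis, py trans, NH3 cis; ONO cis, py cis, NH3 cis (chiral); ONO trans, py cis, NH3 cis.

5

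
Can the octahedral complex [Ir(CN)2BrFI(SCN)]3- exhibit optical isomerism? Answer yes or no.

In an octahedral complex each vertex has one trans partner and four cis neighbours.
Placing the ligands in turn and identifying arrangements related by rotation or reflection leaves 9 distinct geometric isomers.
Of these, 6 lack any improper symmetry element and so occur as enantiomeric pairs, giving 9 + 6 = 15 stereoisomers in total.

yes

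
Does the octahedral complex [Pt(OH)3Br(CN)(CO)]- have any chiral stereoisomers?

yes

In an octahedral complex each vertex has one trans partner and four cis neighbours.
There are 4 geometric isomers: OH mer (3 arrangements); OH fac (chiral).
One of these lacks any improper symmetry element and so occurs as an enantiomeric pair, giving 4 + 1 = 5 stereoisomers in total.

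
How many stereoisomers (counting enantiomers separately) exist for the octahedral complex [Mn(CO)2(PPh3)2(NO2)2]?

6

Working through the distinct placements yields 5 geometric isomers: CO trans, PPh3 trans, NO2 trans; CO trans, PPh3 cis, NO2 cis; CO cis, PPh3 trans, NO2 cis; CO cis, PPh3 cis, NO2 cis (chiral); CO cis, PPh3 cis, NO2 trans.
One of these lacks any improper symmetry element and so occurs as an enantiomeric pair, giving 5 + 1 = 6 stereoisomers in total.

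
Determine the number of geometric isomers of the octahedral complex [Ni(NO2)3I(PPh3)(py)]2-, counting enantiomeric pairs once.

4

An octahedron has six vertices in three trans pairs; every non-trans pair is cis.
Working through the distinct placements yields 4 geometric isomers: NO2 mer (3 arrangements); NO2 fac (chiral).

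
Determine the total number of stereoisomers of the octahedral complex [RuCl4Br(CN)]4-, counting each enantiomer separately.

2

In an octahedral complex each vertex has one trans partner and four cis neighbours.
Systematic placement gives 2 geometric isomers: Br and CN mutually trans; Br and CN mutually cis.
Each arrangement has an internal mirror plane or centre of symmetry, so none is chiral.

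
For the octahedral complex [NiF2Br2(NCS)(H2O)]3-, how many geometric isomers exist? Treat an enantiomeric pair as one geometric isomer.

In an octahedral complex each vertex has one trans partner and four cis neighbours.
Systematic placement gives 6 geometric isomers: F trans, Br trans; F cis, Br trans; F cis, Br cis (3 arrangements, 2 chiral); F trans, Br cis.

6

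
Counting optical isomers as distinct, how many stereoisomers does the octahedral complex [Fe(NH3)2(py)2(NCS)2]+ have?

The distinct arrangements are (5 in all): NH3 trans, py trans, NCS trans; NH3 cis, py cis, NCS trans; NH3 cis, py trans, NCS cis; NH3 cis, py cis, NCS cis (chiral); NH3 trans, py cis, NCS cis.
One of these lacks any improper symmetry element and so occurs as an enantiomeric pair, giving 5 + 1 = 6 stereoisomers in total.

6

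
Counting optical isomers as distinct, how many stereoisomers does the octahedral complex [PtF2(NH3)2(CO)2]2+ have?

6

An octahedron has six vertices in three trans pairs; every non-trans pair is cis.
The distinct arrangements are (5 in all): F trans, NH3 trans, CO trans; F cis, NH3 cis, CO trans; F cis, NH3 trans, CO cis; F cis, NH3 cis, CO cis (chiral); F trans, NH3 cis, CO cis.
One of these lacks any improper symmetry element and so occurs as an enantiomeric pair, giving 5 + 1 = 6 stereoisomers in total.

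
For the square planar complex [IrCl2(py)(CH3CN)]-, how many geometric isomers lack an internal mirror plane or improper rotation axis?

A square has two trans pairs of vertices; adjacent vertices are cis.
Working through the distinct placements yields 2 geometric isomers: Cl cis; Cl trans.
Each arrangement has an internal mirror plane or centre of symmetry, so none is chiral.

0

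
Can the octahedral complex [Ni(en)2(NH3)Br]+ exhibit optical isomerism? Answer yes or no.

yes

The six octahedral sites form three mutually perpendicular trans pairs.
Each en is bidentate and must span two cis positions.
Systematic placement gives 2 geometric isomers: NH3 and Br mutually trans; NH3 and Br mutually cis (chiral).
One of these lacks any improper symmetry element and so occurs as an enantiomeric pair, giving 2 + 1 = 3 stereoisomers in total.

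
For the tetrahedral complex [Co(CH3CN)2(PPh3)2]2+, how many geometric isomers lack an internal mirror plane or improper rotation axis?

0

All four vertices of a tetrahedron are equivalent and mutually adjacent, so cis/trans isomerism cannot arise.
Only one geometric arrangement is possible.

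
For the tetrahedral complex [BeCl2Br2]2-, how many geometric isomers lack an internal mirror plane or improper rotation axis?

0

All four vertices of a tetrahedron are equivalent and mutually adjacent, so cis/trans isomerism cannot arise.
Only one geometric arrangement is possible.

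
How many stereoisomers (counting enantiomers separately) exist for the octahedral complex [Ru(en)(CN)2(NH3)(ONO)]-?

Each en is bidentate and must span two cis positions.
Working through the distinct placements yields 4 geometric isomers: CN trans; CN cis (3 arrangements, 2 chiral).
Of these, 2 lack any improper symmetry element and so occur as enantiomeric pairs, giving 4 + 2 = 6 stereoisomers in total.

6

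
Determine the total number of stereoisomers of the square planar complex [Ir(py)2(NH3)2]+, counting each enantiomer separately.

2

A square has two trans pairs of vertices; adjacent vertices are cis.
There are 2 geometric isomers: py cis; py trans.
Each arrangement has an internal mirror plane or centre of symmetry, so none is chiral.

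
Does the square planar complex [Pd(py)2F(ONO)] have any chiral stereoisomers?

no

Systematic placement gives 2 geometric isomers: py cis; py trans.
Each arrangement has an internal mirror plane or centre of symmetry, so none is chiral.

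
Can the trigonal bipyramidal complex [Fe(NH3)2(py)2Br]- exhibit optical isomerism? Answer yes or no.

Systematic enumeration (placing each ligand type in turn and discarding arrangements equivalent by rotation or reflection) gives 5 geometric isomers.
One of these lacks any improper symmetry element and so occurs as an enantiomeric pair, giving 5 + 1 = 6 stereoisomers in total.

yes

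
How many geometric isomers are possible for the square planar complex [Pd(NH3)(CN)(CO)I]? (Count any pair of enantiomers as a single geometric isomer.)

3

A square has two trans pairs of vertices; adjacent vertices are cis.
Systematic placement gives 3 geometric isomers: (CN/I trans, CO/NH3 trans); (CN/NH3 trans, CO/I trans); (CN/CO trans, I/NH3 trans).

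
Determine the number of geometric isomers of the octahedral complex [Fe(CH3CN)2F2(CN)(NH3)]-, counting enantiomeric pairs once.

6

An octahedron has six vertices in three trans pairs; every non-trans pair is cis.
Working through the distinct placements yields 6 geometric isomers: CH3CN trans, F cis; CH3CN trans, F trans; CH3CN cis, F cis (3 arrangements, 2 chiral); CH3CN cis, F trans.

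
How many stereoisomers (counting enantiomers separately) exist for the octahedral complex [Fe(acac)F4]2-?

Each acac is bidentate and must span two cis positions.
Only one geometric arrangement is possible.

1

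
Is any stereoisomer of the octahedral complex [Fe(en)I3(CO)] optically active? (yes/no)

no

The six octahedral sites form three mutually perpendicular trans pairs.
Each en is bidentate and must span two cis positions.
The distinct arrangements are (2 in all): I fac; I mer.
Each arrangement has an internal mirror plane or centre of symmetry, so none is chiral.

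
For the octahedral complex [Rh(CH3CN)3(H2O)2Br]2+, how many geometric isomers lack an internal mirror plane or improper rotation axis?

0

The six octahedral sites form three mutually perpendicular trans pairs.
The distinct arrangements are (3 in all): CH3CN mer, H2O trans; CH3CN fac, H2O cis; CH3CN mer, H2O cis.
Each arrangement has an internal mirror plane or centre of symmetry, so none is chiral.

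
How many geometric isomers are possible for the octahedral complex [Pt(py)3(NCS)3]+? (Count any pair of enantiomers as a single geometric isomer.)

2

The six octahedral sites form three mutually perpendicular trans pairs.
Systematic placement gives 2 geometric isomers: py mer; py fac.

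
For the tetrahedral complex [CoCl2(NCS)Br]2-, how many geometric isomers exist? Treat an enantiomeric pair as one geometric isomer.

1

All four vertices of a tetrahedron are equivalent and mutually adjacent, so cis/trans isomerism cannot arise.
Only one geometric arrangement is possible.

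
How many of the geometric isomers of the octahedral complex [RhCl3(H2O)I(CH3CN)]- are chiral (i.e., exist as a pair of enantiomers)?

An octahedron has six vertices in three trans pairs; every non-trans pair is cis.
The distinct arrangements are (4 in all): Cl mer (3 arrangements); Cl fac (chiral).
One of these lacks any improper symmetry element and so occurs as an enantiomeric pair, giving 4 + 1 = 5 stereoisomers in total.

1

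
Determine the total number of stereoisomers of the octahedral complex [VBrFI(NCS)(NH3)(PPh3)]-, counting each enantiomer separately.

30

Systematic enumeration (placing each ligand type in turn and discarding arrangements equivalent by rotation or reflection) gives 15 geometric isomers.
Of these, 15 lack any improper symmetry element and so occur as enantiomeric pairs, giving 15 + 15 = 30 stereoisomers in total.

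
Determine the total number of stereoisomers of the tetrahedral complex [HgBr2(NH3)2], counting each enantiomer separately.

1

Only one geometric arrangement is possible.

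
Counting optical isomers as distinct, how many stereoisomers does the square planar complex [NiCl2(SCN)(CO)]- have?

2

There are 2 geometric isomers: Cl cis; Cl trans.
Each arrangement has an internal mirror plane or centre of symmetry, so none is chiral.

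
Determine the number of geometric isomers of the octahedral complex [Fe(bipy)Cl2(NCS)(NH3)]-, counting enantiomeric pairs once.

4

An octahedron has six vertices in three trans pairs; every non-trans pair is cis.
Each bipy is bidentate and must span two cis positions.
There are 4 geometric isomers: Cl trans; Cl cis (3 arrangements, 2 chiral).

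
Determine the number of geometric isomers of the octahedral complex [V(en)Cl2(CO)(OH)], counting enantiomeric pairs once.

4

An octahedron has six vertices in three trans pairs; every non-trans pair is cis.
Each en is bidentate and must span two cis positions.
Systematic placement gives 4 geometric isomers: Cl cis (3 arrangements, 2 chiral); Cl trans.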